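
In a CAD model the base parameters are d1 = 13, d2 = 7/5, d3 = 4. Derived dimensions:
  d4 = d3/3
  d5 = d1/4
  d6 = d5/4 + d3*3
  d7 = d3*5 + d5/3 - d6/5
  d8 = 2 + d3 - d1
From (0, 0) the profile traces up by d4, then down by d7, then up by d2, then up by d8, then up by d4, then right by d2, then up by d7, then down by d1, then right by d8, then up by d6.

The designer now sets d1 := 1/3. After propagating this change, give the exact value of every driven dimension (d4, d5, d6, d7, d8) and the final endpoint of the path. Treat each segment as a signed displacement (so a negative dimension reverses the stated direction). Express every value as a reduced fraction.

d4 = 4/3
d5 = 1/12
d6 = 577/48
d7 = 12689/720
d8 = 17/3
endpoint = (106/15, 5141/240)

Apply edit: d1 := 1/3
  d4 = d3/3 = 4/3
  d5 = d1/4 = 1/12
  d6 = d5/4 + d3*3 = 577/48
  d7 = d3*5 + d5/3 - d6/5 = 12689/720
  d8 = 2 + d3 - d1 = 17/3
Walk from origin (0, 0):
  seg 1: up by d4 = 4/3 → (0, 4/3)
  seg 2: down by d7 = 12689/720 → (0, -11729/720)
  seg 3: up by d2 = 7/5 → (0, -10721/720)
  seg 4: up by d8 = 17/3 → (0, -6641/720)
  seg 5: up by d4 = 4/3 → (0, -5681/720)
  seg 6: right by d2 = 7/5 → (7/5, -5681/720)
  seg 7: up by d7 = 12689/720 → (7/5, 146/15)
  seg 8: down by d1 = 1/3 → (7/5, 47/5)
  seg 9: right by d8 = 17/3 → (106/15, 47/5)
  seg 10: up by d6 = 577/48 → (106/15, 5141/240)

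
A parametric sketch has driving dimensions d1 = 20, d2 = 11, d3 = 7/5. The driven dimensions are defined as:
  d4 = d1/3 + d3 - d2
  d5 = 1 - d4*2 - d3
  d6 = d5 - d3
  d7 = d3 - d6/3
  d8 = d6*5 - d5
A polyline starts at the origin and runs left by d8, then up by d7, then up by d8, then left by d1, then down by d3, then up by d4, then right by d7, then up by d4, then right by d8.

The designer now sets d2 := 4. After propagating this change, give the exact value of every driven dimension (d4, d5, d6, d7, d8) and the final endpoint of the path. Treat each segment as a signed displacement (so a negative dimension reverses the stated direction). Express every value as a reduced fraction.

Apply edit: d2 := 4
  d4 = d1/3 + d3 - d2 = 61/15
  d5 = 1 - d4*2 - d3 = -128/15
  d6 = d5 - d3 = -149/15
  d7 = d3 - d6/3 = 212/45
  d8 = d6*5 - d5 = -617/15
Walk from origin (0, 0):
  seg 1: left by d8 = -617/15 → (617/15, 0)
  seg 2: up by d7 = 212/45 → (617/15, 212/45)
  seg 3: up by d8 = -617/15 → (617/15, -1639/45)
  seg 4: left by d1 = 20 → (317/15, -1639/45)
  seg 5: down by d3 = 7/5 → (317/15, -1702/45)
  seg 6: up by d4 = 61/15 → (317/15, -1519/45)
  seg 7: right by d7 = 212/45 → (1163/45, -1519/45)
  seg 8: up by d4 = 61/15 → (1163/45, -1336/45)
  seg 9: right by d8 = -617/15 → (-688/45, -1336/45)

d4 = 61/15
d5 = -128/15
d6 = -149/15
d7 = 212/45
d8 = -617/15
endpoint = (-688/45, -1336/45)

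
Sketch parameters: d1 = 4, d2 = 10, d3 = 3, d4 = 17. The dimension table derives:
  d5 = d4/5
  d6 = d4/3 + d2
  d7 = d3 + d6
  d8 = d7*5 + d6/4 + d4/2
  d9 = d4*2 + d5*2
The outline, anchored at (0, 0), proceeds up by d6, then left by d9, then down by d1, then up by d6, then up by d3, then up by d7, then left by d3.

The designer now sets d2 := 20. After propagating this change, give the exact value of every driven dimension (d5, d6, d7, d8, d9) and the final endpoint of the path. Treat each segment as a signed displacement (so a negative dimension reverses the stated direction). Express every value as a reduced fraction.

d5 = 17/5
d6 = 77/3
d7 = 86/3
d8 = 633/4
d9 = 204/5
endpoint = (-219/5, 79)

Apply edit: d2 := 20
  d5 = d4/5 = 17/5
  d6 = d4/3 + d2 = 77/3
  d7 = d3 + d6 = 86/3
  d8 = d7*5 + d6/4 + d4/2 = 633/4
  d9 = d4*2 + d5*2 = 204/5
Walk from origin (0, 0):
  seg 1: up by d6 = 77/3 → (0, 77/3)
  seg 2: left by d9 = 204/5 → (-204/5, 77/3)
  seg 3: down by d1 = 4 → (-204/5, 65/3)
  seg 4: up by d6 = 77/3 → (-204/5, 142/3)
  seg 5: up by d3 = 3 → (-204/5, 151/3)
  seg 6: up by d7 = 86/3 → (-204/5, 79)
  seg 7: left by d3 = 3 → (-219/5, 79)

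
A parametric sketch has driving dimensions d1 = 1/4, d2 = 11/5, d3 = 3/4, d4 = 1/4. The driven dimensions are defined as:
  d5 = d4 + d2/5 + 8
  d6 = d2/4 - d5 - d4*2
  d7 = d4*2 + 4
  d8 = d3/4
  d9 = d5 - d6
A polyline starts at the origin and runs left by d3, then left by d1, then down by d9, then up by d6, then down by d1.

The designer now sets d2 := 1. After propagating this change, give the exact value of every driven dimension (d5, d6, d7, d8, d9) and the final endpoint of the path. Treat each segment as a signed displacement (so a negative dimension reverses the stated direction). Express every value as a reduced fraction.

Apply edit: d2 := 1
  d5 = d4 + d2/5 + 8 = 169/20
  d6 = d2/4 - d5 - d4*2 = -87/10
  d7 = d4*2 + 4 = 9/2
  d8 = d3/4 = 3/16
  d9 = d5 - d6 = 343/20
Walk from origin (0, 0):
  seg 1: left by d3 = 3/4 → (-3/4, 0)
  seg 2: left by d1 = 1/4 → (-1, 0)
  seg 3: down by d9 = 343/20 → (-1, -343/20)
  seg 4: up by d6 = -87/10 → (-1, -517/20)
  seg 5: down by d1 = 1/4 → (-1, -261/10)

d5 = 169/20
d6 = -87/10
d7 = 9/2
d8 = 3/16
d9 = 343/20
endpoint = (-1, -261/10)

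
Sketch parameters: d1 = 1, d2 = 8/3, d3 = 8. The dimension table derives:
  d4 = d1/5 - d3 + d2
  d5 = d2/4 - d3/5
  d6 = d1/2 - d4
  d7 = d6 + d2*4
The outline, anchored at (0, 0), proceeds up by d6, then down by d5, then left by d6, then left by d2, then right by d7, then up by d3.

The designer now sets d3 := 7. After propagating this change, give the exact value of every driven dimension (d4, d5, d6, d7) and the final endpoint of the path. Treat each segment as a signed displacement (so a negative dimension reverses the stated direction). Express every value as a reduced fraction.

Apply edit: d3 := 7
  d4 = d1/5 - d3 + d2 = -62/15
  d5 = d2/4 - d3/5 = -11/15
  d6 = d1/2 - d4 = 139/30
  d7 = d6 + d2*4 = 153/10
Walk from origin (0, 0):
  seg 1: up by d6 = 139/30 → (0, 139/30)
  seg 2: down by d5 = -11/15 → (0, 161/30)
  seg 3: left by d6 = 139/30 → (-139/30, 161/30)
  seg 4: left by d2 = 8/3 → (-73/10, 161/30)
  seg 5: right by d7 = 153/10 → (8, 161/30)
  seg 6: up by d3 = 7 → (8, 371/30)

d4 = -62/15
d5 = -11/15
d6 = 139/30
d7 = 153/10
endpoint = (8, 371/30)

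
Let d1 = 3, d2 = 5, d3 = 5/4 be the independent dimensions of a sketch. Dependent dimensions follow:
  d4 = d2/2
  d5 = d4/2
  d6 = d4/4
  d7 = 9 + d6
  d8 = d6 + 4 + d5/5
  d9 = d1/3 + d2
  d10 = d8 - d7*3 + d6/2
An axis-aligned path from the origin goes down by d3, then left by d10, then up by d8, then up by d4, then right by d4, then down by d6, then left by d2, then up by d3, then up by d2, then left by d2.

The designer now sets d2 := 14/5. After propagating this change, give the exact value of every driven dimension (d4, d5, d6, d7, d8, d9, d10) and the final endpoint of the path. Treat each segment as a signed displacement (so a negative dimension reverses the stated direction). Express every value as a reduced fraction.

Apply edit: d2 := 14/5
  d4 = d2/2 = 7/5
  d5 = d4/2 = 7/10
  d6 = d4/4 = 7/20
  d7 = 9 + d6 = 187/20
  d8 = d6 + 4 + d5/5 = 449/100
  d9 = d1/3 + d2 = 19/5
  d10 = d8 - d7*3 + d6/2 = -4677/200
Walk from origin (0, 0):
  seg 1: down by d3 = 5/4 → (0, -5/4)
  seg 2: left by d10 = -4677/200 → (4677/200, -5/4)
  seg 3: up by d8 = 449/100 → (4677/200, 81/25)
  seg 4: up by d4 = 7/5 → (4677/200, 116/25)
  seg 5: right by d4 = 7/5 → (4957/200, 116/25)
  seg 6: down by d6 = 7/20 → (4957/200, 429/100)
  seg 7: left by d2 = 14/5 → (4397/200, 429/100)
  seg 8: up by d3 = 5/4 → (4397/200, 277/50)
  seg 9: up by d2 = 14/5 → (4397/200, 417/50)
  seg 10: left by d2 = 14/5 → (3837/200, 417/50)

d4 = 7/5
d5 = 7/10
d6 = 7/20
d7 = 187/20
d8 = 449/100
d9 = 19/5
d10 = -4677/200
endpoint = (3837/200, 417/50)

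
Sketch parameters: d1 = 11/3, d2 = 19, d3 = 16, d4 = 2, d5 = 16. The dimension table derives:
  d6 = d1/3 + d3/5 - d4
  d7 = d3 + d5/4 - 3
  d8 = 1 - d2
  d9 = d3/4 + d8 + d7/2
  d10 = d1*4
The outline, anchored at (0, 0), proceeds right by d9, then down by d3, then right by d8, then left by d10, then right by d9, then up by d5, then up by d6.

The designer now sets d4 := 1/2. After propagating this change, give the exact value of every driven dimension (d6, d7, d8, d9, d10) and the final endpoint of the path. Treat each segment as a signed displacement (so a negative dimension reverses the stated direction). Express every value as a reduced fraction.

Apply edit: d4 := 1/2
  d6 = d1/3 + d3/5 - d4 = 353/90
  d7 = d3 + d5/4 - 3 = 17
  d8 = 1 - d2 = -18
  d9 = d3/4 + d8 + d7/2 = -11/2
  d10 = d1*4 = 44/3
Walk from origin (0, 0):
  seg 1: right by d9 = -11/2 → (-11/2, 0)
  seg 2: down by d3 = 16 → (-11/2, -16)
  seg 3: right by d8 = -18 → (-47/2, -16)
  seg 4: left by d10 = 44/3 → (-229/6, -16)
  seg 5: right by d9 = -11/2 → (-131/3, -16)
  seg 6: up by d5 = 16 → (-131/3, 0)
  seg 7: up by d6 = 353/90 → (-131/3, 353/90)

d6 = 353/90
d7 = 17
d8 = -18
d9 = -11/2
d10 = 44/3
endpoint = (-131/3, 353/90)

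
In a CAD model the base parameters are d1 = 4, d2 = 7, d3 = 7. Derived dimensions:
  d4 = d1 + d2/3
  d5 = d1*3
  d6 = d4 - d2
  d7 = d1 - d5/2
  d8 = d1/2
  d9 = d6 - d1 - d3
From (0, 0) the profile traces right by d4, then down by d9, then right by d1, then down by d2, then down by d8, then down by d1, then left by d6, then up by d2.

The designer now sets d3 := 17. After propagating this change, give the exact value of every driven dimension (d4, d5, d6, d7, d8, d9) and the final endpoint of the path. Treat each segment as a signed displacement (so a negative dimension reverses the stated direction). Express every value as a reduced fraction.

Apply edit: d3 := 17
  d4 = d1 + d2/3 = 19/3
  d5 = d1*3 = 12
  d6 = d4 - d2 = -2/3
  d7 = d1 - d5/2 = -2
  d8 = d1/2 = 2
  d9 = d6 - d1 - d3 = -65/3
Walk from origin (0, 0):
  seg 1: right by d4 = 19/3 → (19/3, 0)
  seg 2: down by d9 = -65/3 → (19/3, 65/3)
  seg 3: right by d1 = 4 → (31/3, 65/3)
  seg 4: down by d2 = 7 → (31/3, 44/3)
  seg 5: down by d8 = 2 → (31/3, 38/3)
  seg 6: down by d1 = 4 → (31/3, 26/3)
  seg 7: left by d6 = -2/3 → (11, 26/3)
  seg 8: up by d2 = 7 → (11, 47/3)

d4 = 19/3
d5 = 12
d6 = -2/3
d7 = -2
d8 = 2
d9 = -65/3
endpoint = (11, 47/3)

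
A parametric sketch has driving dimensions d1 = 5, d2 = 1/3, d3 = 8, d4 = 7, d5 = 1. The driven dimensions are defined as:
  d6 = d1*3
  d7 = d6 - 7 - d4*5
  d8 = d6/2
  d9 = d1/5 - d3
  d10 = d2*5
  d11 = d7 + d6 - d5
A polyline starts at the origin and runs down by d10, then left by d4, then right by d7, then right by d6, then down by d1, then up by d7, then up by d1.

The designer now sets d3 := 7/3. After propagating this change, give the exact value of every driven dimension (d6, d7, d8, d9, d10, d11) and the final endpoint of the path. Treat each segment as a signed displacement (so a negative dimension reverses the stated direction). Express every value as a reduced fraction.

Apply edit: d3 := 7/3
  d6 = d1*3 = 15
  d7 = d6 - 7 - d4*5 = -27
  d8 = d6/2 = 15/2
  d9 = d1/5 - d3 = -4/3
  d10 = d2*5 = 5/3
  d11 = d7 + d6 - d5 = -13
Walk from origin (0, 0):
  seg 1: down by d10 = 5/3 → (0, -5/3)
  seg 2: left by d4 = 7 → (-7, -5/3)
  seg 3: right by d7 = -27 → (-34, -5/3)
  seg 4: right by d6 = 15 → (-19, -5/3)
  seg 5: down by d1 = 5 → (-19, -20/3)
  seg 6: up by d7 = -27 → (-19, -101/3)
  seg 7: up by d1 = 5 → (-19, -86/3)

d6 = 15
d7 = -27
d8 = 15/2
d9 = -4/3
d10 = 5/3
d11 = -13
endpoint = (-19, -86/3)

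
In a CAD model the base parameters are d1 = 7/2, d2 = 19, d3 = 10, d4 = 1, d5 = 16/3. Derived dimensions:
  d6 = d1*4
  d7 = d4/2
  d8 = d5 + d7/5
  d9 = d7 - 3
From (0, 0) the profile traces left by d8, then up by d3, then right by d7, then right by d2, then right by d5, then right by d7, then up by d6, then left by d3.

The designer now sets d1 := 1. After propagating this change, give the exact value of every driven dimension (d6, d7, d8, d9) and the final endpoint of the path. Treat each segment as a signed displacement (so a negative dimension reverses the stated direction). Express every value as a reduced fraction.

d6 = 4
d7 = 1/2
d8 = 163/30
d9 = -5/2
endpoint = (99/10, 14)

Apply edit: d1 := 1
  d6 = d1*4 = 4
  d7 = d4/2 = 1/2
  d8 = d5 + d7/5 = 163/30
  d9 = d7 - 3 = -5/2
Walk from origin (0, 0):
  seg 1: left by d8 = 163/30 → (-163/30, 0)
  seg 2: up by d3 = 10 → (-163/30, 10)
  seg 3: right by d7 = 1/2 → (-74/15, 10)
  seg 4: right by d2 = 19 → (211/15, 10)
  seg 5: right by d5 = 16/3 → (97/5, 10)
  seg 6: right by d7 = 1/2 → (199/10, 10)
  seg 7: up by d6 = 4 → (199/10, 14)
  seg 8: left by d3 = 10 → (99/10, 14)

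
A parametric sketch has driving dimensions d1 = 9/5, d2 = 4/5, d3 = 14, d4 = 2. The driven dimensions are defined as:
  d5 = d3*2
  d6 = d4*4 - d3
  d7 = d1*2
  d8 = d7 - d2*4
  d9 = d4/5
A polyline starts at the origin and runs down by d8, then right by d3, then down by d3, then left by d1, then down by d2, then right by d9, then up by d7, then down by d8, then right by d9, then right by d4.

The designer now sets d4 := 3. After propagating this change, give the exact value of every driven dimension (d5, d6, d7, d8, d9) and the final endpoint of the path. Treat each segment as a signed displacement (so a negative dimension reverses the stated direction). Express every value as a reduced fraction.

d5 = 28
d6 = -2
d7 = 18/5
d8 = 2/5
d9 = 3/5
endpoint = (82/5, -12)

Apply edit: d4 := 3
  d5 = d3*2 = 28
  d6 = d4*4 - d3 = -2
  d7 = d1*2 = 18/5
  d8 = d7 - d2*4 = 2/5
  d9 = d4/5 = 3/5
Walk from origin (0, 0):
  seg 1: down by d8 = 2/5 → (0, -2/5)
  seg 2: right by d3 = 14 → (14, -2/5)
  seg 3: down by d3 = 14 → (14, -72/5)
  seg 4: left by d1 = 9/5 → (61/5, -72/5)
  seg 5: down by d2 = 4/5 → (61/5, -76/5)
  seg 6: right by d9 = 3/5 → (64/5, -76/5)
  seg 7: up by d7 = 18/5 → (64/5, -58/5)
  seg 8: down by d8 = 2/5 → (64/5, -12)
  seg 9: right by d9 = 3/5 → (67/5, -12)
  seg 10: right by d4 = 3 → (82/5, -12)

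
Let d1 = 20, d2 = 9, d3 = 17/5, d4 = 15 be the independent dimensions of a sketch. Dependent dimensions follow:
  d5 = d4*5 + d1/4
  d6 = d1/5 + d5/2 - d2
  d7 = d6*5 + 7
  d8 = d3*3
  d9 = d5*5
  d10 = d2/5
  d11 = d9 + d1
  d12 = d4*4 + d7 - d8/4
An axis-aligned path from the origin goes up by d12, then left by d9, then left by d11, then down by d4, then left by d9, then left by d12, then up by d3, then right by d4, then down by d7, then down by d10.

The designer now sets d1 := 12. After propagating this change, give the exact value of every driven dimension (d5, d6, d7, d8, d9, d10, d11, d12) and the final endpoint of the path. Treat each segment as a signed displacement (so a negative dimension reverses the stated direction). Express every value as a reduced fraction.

d5 = 78
d6 = 162/5
d7 = 169
d8 = 51/5
d9 = 390
d10 = 9/5
d11 = 402
d12 = 4529/20
endpoint = (-27869/20, 881/20)

Apply edit: d1 := 12
  d5 = d4*5 + d1/4 = 78
  d6 = d1/5 + d5/2 - d2 = 162/5
  d7 = d6*5 + 7 = 169
  d8 = d3*3 = 51/5
  d9 = d5*5 = 390
  d10 = d2/5 = 9/5
  d11 = d9 + d1 = 402
  d12 = d4*4 + d7 - d8/4 = 4529/20
Walk from origin (0, 0):
  seg 1: up by d12 = 4529/20 → (0, 4529/20)
  seg 2: left by d9 = 390 → (-390, 4529/20)
  seg 3: left by d11 = 402 → (-792, 4529/20)
  seg 4: down by d4 = 15 → (-792, 4229/20)
  seg 5: left by d9 = 390 → (-1182, 4229/20)
  seg 6: left by d12 = 4529/20 → (-28169/20, 4229/20)
  seg 7: up by d3 = 17/5 → (-28169/20, 4297/20)
  seg 8: right by d4 = 15 → (-27869/20, 4297/20)
  seg 9: down by d7 = 169 → (-27869/20, 917/20)
  seg 10: down by d10 = 9/5 → (-27869/20, 881/20)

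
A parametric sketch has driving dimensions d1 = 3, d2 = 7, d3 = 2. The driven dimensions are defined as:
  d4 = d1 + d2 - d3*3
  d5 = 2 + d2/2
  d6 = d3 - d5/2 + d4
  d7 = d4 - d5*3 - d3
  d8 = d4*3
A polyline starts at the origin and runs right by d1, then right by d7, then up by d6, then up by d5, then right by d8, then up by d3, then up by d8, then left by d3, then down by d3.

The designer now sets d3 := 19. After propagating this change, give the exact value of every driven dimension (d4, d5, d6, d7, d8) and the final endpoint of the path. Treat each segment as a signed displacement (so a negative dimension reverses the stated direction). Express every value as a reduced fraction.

Apply edit: d3 := 19
  d4 = d1 + d2 - d3*3 = -47
  d5 = 2 + d2/2 = 11/2
  d6 = d3 - d5/2 + d4 = -123/4
  d7 = d4 - d5*3 - d3 = -165/2
  d8 = d4*3 = -141
Walk from origin (0, 0):
  seg 1: right by d1 = 3 → (3, 0)
  seg 2: right by d7 = -165/2 → (-159/2, 0)
  seg 3: up by d6 = -123/4 → (-159/2, -123/4)
  seg 4: up by d5 = 11/2 → (-159/2, -101/4)
  seg 5: right by d8 = -141 → (-441/2, -101/4)
  seg 6: up by d3 = 19 → (-441/2, -25/4)
  seg 7: up by d8 = -141 → (-441/2, -589/4)
  seg 8: left by d3 = 19 → (-479/2, -589/4)
  seg 9: down by d3 = 19 → (-479/2, -665/4)

d4 = -47
d5 = 11/2
d6 = -123/4
d7 = -165/2
d8 = -141
endpoint = (-479/2, -665/4)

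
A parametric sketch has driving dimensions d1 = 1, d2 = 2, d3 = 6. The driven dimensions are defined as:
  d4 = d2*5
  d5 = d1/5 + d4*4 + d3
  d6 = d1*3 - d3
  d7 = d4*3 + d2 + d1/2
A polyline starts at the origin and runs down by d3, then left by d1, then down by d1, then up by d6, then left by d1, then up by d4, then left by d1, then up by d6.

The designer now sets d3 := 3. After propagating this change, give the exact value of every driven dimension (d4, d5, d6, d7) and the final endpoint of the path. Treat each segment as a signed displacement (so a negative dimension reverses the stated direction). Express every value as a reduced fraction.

Apply edit: d3 := 3
  d4 = d2*5 = 10
  d5 = d1/5 + d4*4 + d3 = 216/5
  d6 = d1*3 - d3 = 0
  d7 = d4*3 + d2 + d1/2 = 65/2
Walk from origin (0, 0):
  seg 1: down by d3 = 3 → (0, -3)
  seg 2: left by d1 = 1 → (-1, -3)
  seg 3: down by d1 = 1 → (-1, -4)
  seg 4: up by d6 = 0 → (-1, -4)
  seg 5: left by d1 = 1 → (-2, -4)
  seg 6: up by d4 = 10 → (-2, 6)
  seg 7: left by d1 = 1 → (-3, 6)
  seg 8: up by d6 = 0 → (-3, 6)

d4 = 10
d5 = 216/5
d6 = 0
d7 = 65/2
endpoint = (-3, 6)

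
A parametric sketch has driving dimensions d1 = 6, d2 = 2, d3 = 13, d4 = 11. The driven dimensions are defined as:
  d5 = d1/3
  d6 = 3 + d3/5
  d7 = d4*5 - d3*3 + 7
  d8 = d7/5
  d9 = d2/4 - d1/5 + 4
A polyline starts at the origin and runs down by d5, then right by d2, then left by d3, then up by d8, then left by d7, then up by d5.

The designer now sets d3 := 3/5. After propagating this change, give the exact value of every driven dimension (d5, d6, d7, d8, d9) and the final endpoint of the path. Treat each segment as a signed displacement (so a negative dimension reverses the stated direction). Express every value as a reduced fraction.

d5 = 2
d6 = 78/25
d7 = 301/5
d8 = 301/25
d9 = 33/10
endpoint = (-294/5, 301/25)

Apply edit: d3 := 3/5
  d5 = d1/3 = 2
  d6 = 3 + d3/5 = 78/25
  d7 = d4*5 - d3*3 + 7 = 301/5
  d8 = d7/5 = 301/25
  d9 = d2/4 - d1/5 + 4 = 33/10
Walk from origin (0, 0):
  seg 1: down by d5 = 2 → (0, -2)
  seg 2: right by d2 = 2 → (2, -2)
  seg 3: left by d3 = 3/5 → (7/5, -2)
  seg 4: up by d8 = 301/25 → (7/5, 251/25)
  seg 5: left by d7 = 301/5 → (-294/5, 251/25)
  seg 6: up by d5 = 2 → (-294/5, 301/25)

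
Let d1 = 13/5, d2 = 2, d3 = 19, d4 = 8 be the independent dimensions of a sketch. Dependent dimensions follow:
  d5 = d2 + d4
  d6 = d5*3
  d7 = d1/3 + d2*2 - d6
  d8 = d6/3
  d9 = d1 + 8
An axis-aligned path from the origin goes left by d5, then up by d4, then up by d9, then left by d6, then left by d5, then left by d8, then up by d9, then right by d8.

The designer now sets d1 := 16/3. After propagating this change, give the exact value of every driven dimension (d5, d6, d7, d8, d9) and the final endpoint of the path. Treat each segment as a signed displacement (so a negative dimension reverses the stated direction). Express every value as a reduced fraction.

d5 = 10
d6 = 30
d7 = -218/9
d8 = 10
d9 = 40/3
endpoint = (-50, 104/3)

Apply edit: d1 := 16/3
  d5 = d2 + d4 = 10
  d6 = d5*3 = 30
  d7 = d1/3 + d2*2 - d6 = -218/9
  d8 = d6/3 = 10
  d9 = d1 + 8 = 40/3
Walk from origin (0, 0):
  seg 1: left by d5 = 10 → (-10, 0)
  seg 2: up by d4 = 8 → (-10, 8)
  seg 3: up by d9 = 40/3 → (-10, 64/3)
  seg 4: left by d6 = 30 → (-40, 64/3)
  seg 5: left by d5 = 10 → (-50, 64/3)
  seg 6: left by d8 = 10 → (-60, 64/3)
  seg 7: up by d9 = 40/3 → (-60, 104/3)
  seg 8: right by d8 = 10 → (-50, 104/3)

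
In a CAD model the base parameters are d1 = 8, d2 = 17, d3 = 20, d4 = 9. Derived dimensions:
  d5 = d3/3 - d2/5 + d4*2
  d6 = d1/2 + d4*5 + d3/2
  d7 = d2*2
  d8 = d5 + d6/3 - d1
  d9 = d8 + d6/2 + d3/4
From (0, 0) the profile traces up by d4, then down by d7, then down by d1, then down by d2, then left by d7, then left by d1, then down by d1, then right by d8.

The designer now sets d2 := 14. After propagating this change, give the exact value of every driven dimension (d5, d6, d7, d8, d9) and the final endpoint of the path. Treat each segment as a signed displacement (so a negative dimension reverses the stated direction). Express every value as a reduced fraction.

Apply edit: d2 := 14
  d5 = d3/3 - d2/5 + d4*2 = 328/15
  d6 = d1/2 + d4*5 + d3/2 = 59
  d7 = d2*2 = 28
  d8 = d5 + d6/3 - d1 = 503/15
  d9 = d8 + d6/2 + d3/4 = 2041/30
Walk from origin (0, 0):
  seg 1: up by d4 = 9 → (0, 9)
  seg 2: down by d7 = 28 → (0, -19)
  seg 3: down by d1 = 8 → (0, -27)
  seg 4: down by d2 = 14 → (0, -41)
  seg 5: left by d7 = 28 → (-28, -41)
  seg 6: left by d1 = 8 → (-36, -41)
  seg 7: down by d1 = 8 → (-36, -49)
  seg 8: right by d8 = 503/15 → (-37/15, -49)

d5 = 328/15
d6 = 59
d7 = 28
d8 = 503/15
d9 = 2041/30
endpoint = (-37/15, -49)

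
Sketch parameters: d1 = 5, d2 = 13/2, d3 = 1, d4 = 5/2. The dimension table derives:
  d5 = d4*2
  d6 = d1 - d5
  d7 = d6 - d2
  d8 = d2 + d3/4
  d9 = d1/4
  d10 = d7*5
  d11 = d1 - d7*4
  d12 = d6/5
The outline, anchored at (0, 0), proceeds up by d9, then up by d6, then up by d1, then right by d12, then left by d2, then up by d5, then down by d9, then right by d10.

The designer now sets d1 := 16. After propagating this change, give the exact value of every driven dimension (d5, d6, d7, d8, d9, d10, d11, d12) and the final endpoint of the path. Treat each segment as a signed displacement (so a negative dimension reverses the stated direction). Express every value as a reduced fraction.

d5 = 5
d6 = 11
d7 = 9/2
d8 = 27/4
d9 = 4
d10 = 45/2
d11 = -2
d12 = 11/5
endpoint = (91/5, 32)

Apply edit: d1 := 16
  d5 = d4*2 = 5
  d6 = d1 - d5 = 11
  d7 = d6 - d2 = 9/2
  d8 = d2 + d3/4 = 27/4
  d9 = d1/4 = 4
  d10 = d7*5 = 45/2
  d11 = d1 - d7*4 = -2
  d12 = d6/5 = 11/5
Walk from origin (0, 0):
  seg 1: up by d9 = 4 → (0, 4)
  seg 2: up by d6 = 11 → (0, 15)
  seg 3: up by d1 = 16 → (0, 31)
  seg 4: right by d12 = 11/5 → (11/5, 31)
  seg 5: left by d2 = 13/2 → (-43/10, 31)
  seg 6: up by d5 = 5 → (-43/10, 36)
  seg 7: down by d9 = 4 → (-43/10, 32)
  seg 8: right by d10 = 45/2 → (91/5, 32)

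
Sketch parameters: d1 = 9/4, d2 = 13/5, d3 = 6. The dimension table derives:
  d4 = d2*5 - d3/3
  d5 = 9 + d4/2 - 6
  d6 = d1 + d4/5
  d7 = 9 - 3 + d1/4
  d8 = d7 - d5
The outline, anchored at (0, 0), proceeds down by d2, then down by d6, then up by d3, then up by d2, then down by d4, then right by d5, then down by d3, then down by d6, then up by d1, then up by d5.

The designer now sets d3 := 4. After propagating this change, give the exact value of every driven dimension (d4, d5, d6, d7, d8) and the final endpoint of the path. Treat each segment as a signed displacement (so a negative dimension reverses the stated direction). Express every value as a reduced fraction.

d4 = 35/3
d5 = 53/6
d6 = 55/12
d7 = 105/16
d8 = -109/48
endpoint = (53/6, -39/4)

Apply edit: d3 := 4
  d4 = d2*5 - d3/3 = 35/3
  d5 = 9 + d4/2 - 6 = 53/6
  d6 = d1 + d4/5 = 55/12
  d7 = 9 - 3 + d1/4 = 105/16
  d8 = d7 - d5 = -109/48
Walk from origin (0, 0):
  seg 1: down by d2 = 13/5 → (0, -13/5)
  seg 2: down by d6 = 55/12 → (0, -431/60)
  seg 3: up by d3 = 4 → (0, -191/60)
  seg 4: up by d2 = 13/5 → (0, -7/12)
  seg 5: down by d4 = 35/3 → (0, -49/4)
  seg 6: right by d5 = 53/6 → (53/6, -49/4)
  seg 7: down by d3 = 4 → (53/6, -65/4)
  seg 8: down by d6 = 55/12 → (53/6, -125/6)
  seg 9: up by d1 = 9/4 → (53/6, -223/12)
  seg 10: up by d5 = 53/6 → (53/6, -39/4)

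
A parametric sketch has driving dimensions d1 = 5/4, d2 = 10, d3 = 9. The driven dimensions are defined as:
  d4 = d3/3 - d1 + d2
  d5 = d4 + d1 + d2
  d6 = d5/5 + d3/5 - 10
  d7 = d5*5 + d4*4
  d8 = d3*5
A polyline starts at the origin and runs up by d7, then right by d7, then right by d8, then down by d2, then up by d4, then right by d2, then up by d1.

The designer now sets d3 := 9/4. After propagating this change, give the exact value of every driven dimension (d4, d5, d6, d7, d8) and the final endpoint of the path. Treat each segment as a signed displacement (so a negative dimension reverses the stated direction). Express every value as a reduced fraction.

d4 = 19/2
d5 = 83/4
d6 = -27/5
d7 = 567/4
d8 = 45/4
endpoint = (163, 285/2)

Apply edit: d3 := 9/4
  d4 = d3/3 - d1 + d2 = 19/2
  d5 = d4 + d1 + d2 = 83/4
  d6 = d5/5 + d3/5 - 10 = -27/5
  d7 = d5*5 + d4*4 = 567/4
  d8 = d3*5 = 45/4
Walk from origin (0, 0):
  seg 1: up by d7 = 567/4 → (0, 567/4)
  seg 2: right by d7 = 567/4 → (567/4, 567/4)
  seg 3: right by d8 = 45/4 → (153, 567/4)
  seg 4: down by d2 = 10 → (153, 527/4)
  seg 5: up by d4 = 19/2 → (153, 565/4)
  seg 6: right by d2 = 10 → (163, 565/4)
  seg 7: up by d1 = 5/4 → (163, 285/2)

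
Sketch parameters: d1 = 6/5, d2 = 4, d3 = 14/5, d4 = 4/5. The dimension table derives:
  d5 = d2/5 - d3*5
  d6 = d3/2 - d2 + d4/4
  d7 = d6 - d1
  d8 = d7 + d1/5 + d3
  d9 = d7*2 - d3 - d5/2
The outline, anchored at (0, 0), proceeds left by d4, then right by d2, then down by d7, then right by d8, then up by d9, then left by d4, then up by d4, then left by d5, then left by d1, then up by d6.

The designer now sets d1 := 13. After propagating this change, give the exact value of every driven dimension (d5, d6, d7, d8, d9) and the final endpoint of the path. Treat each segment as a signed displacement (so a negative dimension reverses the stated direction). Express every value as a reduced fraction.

Apply edit: d1 := 13
  d5 = d2/5 - d3*5 = -66/5
  d6 = d3/2 - d2 + d4/4 = -12/5
  d7 = d6 - d1 = -77/5
  d8 = d7 + d1/5 + d3 = -10
  d9 = d7*2 - d3 - d5/2 = -27
Walk from origin (0, 0):
  seg 1: left by d4 = 4/5 → (-4/5, 0)
  seg 2: right by d2 = 4 → (16/5, 0)
  seg 3: down by d7 = -77/5 → (16/5, 77/5)
  seg 4: right by d8 = -10 → (-34/5, 77/5)
  seg 5: up by d9 = -27 → (-34/5, -58/5)
  seg 6: left by d4 = 4/5 → (-38/5, -58/5)
  seg 7: up by d4 = 4/5 → (-38/5, -54/5)
  seg 8: left by d5 = -66/5 → (28/5, -54/5)
  seg 9: left by d1 = 13 → (-37/5, -54/5)
  seg 10: up by d6 = -12/5 → (-37/5, -66/5)

d5 = -66/5
d6 = -12/5
d7 = -77/5
d8 = -10
d9 = -27
endpoint = (-37/5, -66/5)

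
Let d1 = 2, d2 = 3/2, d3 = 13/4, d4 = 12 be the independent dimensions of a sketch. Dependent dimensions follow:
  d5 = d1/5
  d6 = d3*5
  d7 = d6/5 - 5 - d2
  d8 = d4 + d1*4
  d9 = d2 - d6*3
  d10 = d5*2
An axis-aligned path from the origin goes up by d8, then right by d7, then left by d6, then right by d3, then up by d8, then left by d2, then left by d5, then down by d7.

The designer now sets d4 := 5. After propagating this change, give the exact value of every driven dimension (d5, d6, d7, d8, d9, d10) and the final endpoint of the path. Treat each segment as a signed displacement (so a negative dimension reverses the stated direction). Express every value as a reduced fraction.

Apply edit: d4 := 5
  d5 = d1/5 = 2/5
  d6 = d3*5 = 65/4
  d7 = d6/5 - 5 - d2 = -13/4
  d8 = d4 + d1*4 = 13
  d9 = d2 - d6*3 = -189/4
  d10 = d5*2 = 4/5
Walk from origin (0, 0):
  seg 1: up by d8 = 13 → (0, 13)
  seg 2: right by d7 = -13/4 → (-13/4, 13)
  seg 3: left by d6 = 65/4 → (-39/2, 13)
  seg 4: right by d3 = 13/4 → (-65/4, 13)
  seg 5: up by d8 = 13 → (-65/4, 26)
  seg 6: left by d2 = 3/2 → (-71/4, 26)
  seg 7: left by d5 = 2/5 → (-363/20, 26)
  seg 8: down by d7 = -13/4 → (-363/20, 117/4)

d5 = 2/5
d6 = 65/4
d7 = -13/4
d8 = 13
d9 = -189/4
d10 = 4/5
endpoint = (-363/20, 117/4)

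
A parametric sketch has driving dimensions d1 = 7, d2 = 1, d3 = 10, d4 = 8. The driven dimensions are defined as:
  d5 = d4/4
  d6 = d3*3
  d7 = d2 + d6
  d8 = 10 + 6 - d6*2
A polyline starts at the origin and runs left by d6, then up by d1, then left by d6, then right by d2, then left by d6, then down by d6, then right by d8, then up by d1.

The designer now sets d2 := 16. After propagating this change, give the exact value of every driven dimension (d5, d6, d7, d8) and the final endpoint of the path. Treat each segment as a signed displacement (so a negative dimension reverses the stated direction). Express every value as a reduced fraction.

d5 = 2
d6 = 30
d7 = 46
d8 = -44
endpoint = (-118, -16)

Apply edit: d2 := 16
  d5 = d4/4 = 2
  d6 = d3*3 = 30
  d7 = d2 + d6 = 46
  d8 = 10 + 6 - d6*2 = -44
Walk from origin (0, 0):
  seg 1: left by d6 = 30 → (-30, 0)
  seg 2: up by d1 = 7 → (-30, 7)
  seg 3: left by d6 = 30 → (-60, 7)
  seg 4: right by d2 = 16 → (-44, 7)
  seg 5: left by d6 = 30 → (-74, 7)
  seg 6: down by d6 = 30 → (-74, -23)
  seg 7: right by d8 = -44 → (-118, -23)
  seg 8: up by d1 = 7 → (-118, -16)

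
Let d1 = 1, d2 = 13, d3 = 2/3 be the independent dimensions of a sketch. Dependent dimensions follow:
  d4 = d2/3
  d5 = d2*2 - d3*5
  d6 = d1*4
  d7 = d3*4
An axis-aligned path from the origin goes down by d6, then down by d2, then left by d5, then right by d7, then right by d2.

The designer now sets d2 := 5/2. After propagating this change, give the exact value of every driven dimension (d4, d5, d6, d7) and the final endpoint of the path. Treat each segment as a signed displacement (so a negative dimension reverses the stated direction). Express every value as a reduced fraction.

d4 = 5/6
d5 = 5/3
d6 = 4
d7 = 8/3
endpoint = (7/2, -13/2)

Apply edit: d2 := 5/2
  d4 = d2/3 = 5/6
  d5 = d2*2 - d3*5 = 5/3
  d6 = d1*4 = 4
  d7 = d3*4 = 8/3
Walk from origin (0, 0):
  seg 1: down by d6 = 4 → (0, -4)
  seg 2: down by d2 = 5/2 → (0, -13/2)
  seg 3: left by d5 = 5/3 → (-5/3, -13/2)
  seg 4: right by d7 = 8/3 → (1, -13/2)
  seg 5: right by d2 = 5/2 → (7/2, -13/2)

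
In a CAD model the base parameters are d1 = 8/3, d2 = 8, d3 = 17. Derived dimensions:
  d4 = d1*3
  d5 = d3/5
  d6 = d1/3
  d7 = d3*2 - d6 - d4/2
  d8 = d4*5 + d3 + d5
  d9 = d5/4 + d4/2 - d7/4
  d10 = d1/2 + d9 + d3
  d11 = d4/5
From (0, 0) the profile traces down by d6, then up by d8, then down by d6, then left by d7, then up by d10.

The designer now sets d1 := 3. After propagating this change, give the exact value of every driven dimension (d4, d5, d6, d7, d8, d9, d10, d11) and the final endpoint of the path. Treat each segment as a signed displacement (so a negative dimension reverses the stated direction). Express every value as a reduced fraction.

Apply edit: d1 := 3
  d4 = d1*3 = 9
  d5 = d3/5 = 17/5
  d6 = d1/3 = 1
  d7 = d3*2 - d6 - d4/2 = 57/2
  d8 = d4*5 + d3 + d5 = 327/5
  d9 = d5/4 + d4/2 - d7/4 = -71/40
  d10 = d1/2 + d9 + d3 = 669/40
  d11 = d4/5 = 9/5
Walk from origin (0, 0):
  seg 1: down by d6 = 1 → (0, -1)
  seg 2: up by d8 = 327/5 → (0, 322/5)
  seg 3: down by d6 = 1 → (0, 317/5)
  seg 4: left by d7 = 57/2 → (-57/2, 317/5)
  seg 5: up by d10 = 669/40 → (-57/2, 641/8)

d4 = 9
d5 = 17/5
d6 = 1
d7 = 57/2
d8 = 327/5
d9 = -71/40
d10 = 669/40
d11 = 9/5
endpoint = (-57/2, 641/8)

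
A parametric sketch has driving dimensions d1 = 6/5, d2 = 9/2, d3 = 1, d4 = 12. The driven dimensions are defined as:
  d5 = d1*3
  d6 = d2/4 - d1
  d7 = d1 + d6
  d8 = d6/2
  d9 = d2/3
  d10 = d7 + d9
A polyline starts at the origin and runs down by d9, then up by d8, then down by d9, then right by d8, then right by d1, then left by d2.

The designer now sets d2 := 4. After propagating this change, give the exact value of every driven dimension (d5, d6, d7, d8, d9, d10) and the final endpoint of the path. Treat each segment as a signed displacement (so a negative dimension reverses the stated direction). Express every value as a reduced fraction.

Apply edit: d2 := 4
  d5 = d1*3 = 18/5
  d6 = d2/4 - d1 = -1/5
  d7 = d1 + d6 = 1
  d8 = d6/2 = -1/10
  d9 = d2/3 = 4/3
  d10 = d7 + d9 = 7/3
Walk from origin (0, 0):
  seg 1: down by d9 = 4/3 → (0, -4/3)
  seg 2: up by d8 = -1/10 → (0, -43/30)
  seg 3: down by d9 = 4/3 → (0, -83/30)
  seg 4: right by d8 = -1/10 → (-1/10, -83/30)
  seg 5: right by d1 = 6/5 → (11/10, -83/30)
  seg 6: left by d2 = 4 → (-29/10, -83/30)

d5 = 18/5
d6 = -1/5
d7 = 1
d8 = -1/10
d9 = 4/3
d10 = 7/3
endpoint = (-29/10, -83/30)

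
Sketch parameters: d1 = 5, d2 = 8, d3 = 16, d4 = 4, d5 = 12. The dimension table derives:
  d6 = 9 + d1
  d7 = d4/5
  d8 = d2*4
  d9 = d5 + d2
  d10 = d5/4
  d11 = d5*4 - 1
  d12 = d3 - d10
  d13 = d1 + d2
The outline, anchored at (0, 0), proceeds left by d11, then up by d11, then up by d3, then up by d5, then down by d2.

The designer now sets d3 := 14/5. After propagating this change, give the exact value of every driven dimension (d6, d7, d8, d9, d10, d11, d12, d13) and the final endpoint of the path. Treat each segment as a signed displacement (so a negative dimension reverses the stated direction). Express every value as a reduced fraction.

d6 = 14
d7 = 4/5
d8 = 32
d9 = 20
d10 = 3
d11 = 47
d12 = -1/5
d13 = 13
endpoint = (-47, 269/5)

Apply edit: d3 := 14/5
  d6 = 9 + d1 = 14
  d7 = d4/5 = 4/5
  d8 = d2*4 = 32
  d9 = d5 + d2 = 20
  d10 = d5/4 = 3
  d11 = d5*4 - 1 = 47
  d12 = d3 - d10 = -1/5
  d13 = d1 + d2 = 13
Walk from origin (0, 0):
  seg 1: left by d11 = 47 → (-47, 0)
  seg 2: up by d11 = 47 → (-47, 47)
  seg 3: up by d3 = 14/5 → (-47, 249/5)
  seg 4: up by d5 = 12 → (-47, 309/5)
  seg 5: down by d2 = 8 → (-47, 269/5)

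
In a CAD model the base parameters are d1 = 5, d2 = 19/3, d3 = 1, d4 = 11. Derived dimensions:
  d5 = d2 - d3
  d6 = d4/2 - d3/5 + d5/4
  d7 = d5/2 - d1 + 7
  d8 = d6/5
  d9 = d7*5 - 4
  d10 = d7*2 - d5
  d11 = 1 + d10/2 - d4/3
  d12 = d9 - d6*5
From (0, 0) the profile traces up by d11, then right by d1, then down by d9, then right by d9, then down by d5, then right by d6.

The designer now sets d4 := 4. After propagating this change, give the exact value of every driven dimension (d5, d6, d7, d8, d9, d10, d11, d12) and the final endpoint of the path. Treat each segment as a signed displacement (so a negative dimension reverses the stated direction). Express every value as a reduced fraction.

Apply edit: d4 := 4
  d5 = d2 - d3 = 16/3
  d6 = d4/2 - d3/5 + d5/4 = 47/15
  d7 = d5/2 - d1 + 7 = 14/3
  d8 = d6/5 = 47/75
  d9 = d7*5 - 4 = 58/3
  d10 = d7*2 - d5 = 4
  d11 = 1 + d10/2 - d4/3 = 5/3
  d12 = d9 - d6*5 = 11/3
Walk from origin (0, 0):
  seg 1: up by d11 = 5/3 → (0, 5/3)
  seg 2: right by d1 = 5 → (5, 5/3)
  seg 3: down by d9 = 58/3 → (5, -53/3)
  seg 4: right by d9 = 58/3 → (73/3, -53/3)
  seg 5: down by d5 = 16/3 → (73/3, -23)
  seg 6: right by d6 = 47/15 → (412/15, -23)

d5 = 16/3
d6 = 47/15
d7 = 14/3
d8 = 47/75
d9 = 58/3
d10 = 4
d11 = 5/3
d12 = 11/3
endpoint = (412/15, -23)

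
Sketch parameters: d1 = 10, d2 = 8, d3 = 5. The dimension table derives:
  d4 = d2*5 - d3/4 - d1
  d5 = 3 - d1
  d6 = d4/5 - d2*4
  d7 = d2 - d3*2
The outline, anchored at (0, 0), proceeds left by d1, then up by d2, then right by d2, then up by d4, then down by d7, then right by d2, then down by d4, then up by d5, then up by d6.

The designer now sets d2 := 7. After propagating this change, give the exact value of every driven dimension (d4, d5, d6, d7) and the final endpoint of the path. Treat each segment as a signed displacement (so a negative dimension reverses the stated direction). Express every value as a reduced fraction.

Apply edit: d2 := 7
  d4 = d2*5 - d3/4 - d1 = 95/4
  d5 = 3 - d1 = -7
  d6 = d4/5 - d2*4 = -93/4
  d7 = d2 - d3*2 = -3
Walk from origin (0, 0):
  seg 1: left by d1 = 10 → (-10, 0)
  seg 2: up by d2 = 7 → (-10, 7)
  seg 3: right by d2 = 7 → (-3, 7)
  seg 4: up by d4 = 95/4 → (-3, 123/4)
  seg 5: down by d7 = -3 → (-3, 135/4)
  seg 6: right by d2 = 7 → (4, 135/4)
  seg 7: down by d4 = 95/4 → (4, 10)
  seg 8: up by d5 = -7 → (4, 3)
  seg 9: up by d6 = -93/4 → (4, -81/4)

d4 = 95/4
d5 = -7
d6 = -93/4
d7 = -3
endpoint = (4, -81/4)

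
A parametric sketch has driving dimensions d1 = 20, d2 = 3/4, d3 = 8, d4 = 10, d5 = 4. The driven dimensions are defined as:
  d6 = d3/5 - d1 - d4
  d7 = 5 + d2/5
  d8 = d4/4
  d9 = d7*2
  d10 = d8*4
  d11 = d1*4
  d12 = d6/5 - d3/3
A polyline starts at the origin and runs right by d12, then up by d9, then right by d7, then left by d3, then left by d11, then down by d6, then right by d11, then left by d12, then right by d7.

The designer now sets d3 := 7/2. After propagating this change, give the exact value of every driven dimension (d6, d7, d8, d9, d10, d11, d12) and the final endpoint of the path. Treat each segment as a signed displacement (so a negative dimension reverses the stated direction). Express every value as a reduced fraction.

Apply edit: d3 := 7/2
  d6 = d3/5 - d1 - d4 = -293/10
  d7 = 5 + d2/5 = 103/20
  d8 = d4/4 = 5/2
  d9 = d7*2 = 103/10
  d10 = d8*4 = 10
  d11 = d1*4 = 80
  d12 = d6/5 - d3/3 = -527/75
Walk from origin (0, 0):
  seg 1: right by d12 = -527/75 → (-527/75, 0)
  seg 2: up by d9 = 103/10 → (-527/75, 103/10)
  seg 3: right by d7 = 103/20 → (-563/300, 103/10)
  seg 4: left by d3 = 7/2 → (-1613/300, 103/10)
  seg 5: left by d11 = 80 → (-25613/300, 103/10)
  seg 6: down by d6 = -293/10 → (-25613/300, 198/5)
  seg 7: right by d11 = 80 → (-1613/300, 198/5)
  seg 8: left by d12 = -527/75 → (33/20, 198/5)
  seg 9: right by d7 = 103/20 → (34/5, 198/5)

d6 = -293/10
d7 = 103/20
d8 = 5/2
d9 = 103/10
d10 = 10
d11 = 80
d12 = -527/75
endpoint = (34/5, 198/5)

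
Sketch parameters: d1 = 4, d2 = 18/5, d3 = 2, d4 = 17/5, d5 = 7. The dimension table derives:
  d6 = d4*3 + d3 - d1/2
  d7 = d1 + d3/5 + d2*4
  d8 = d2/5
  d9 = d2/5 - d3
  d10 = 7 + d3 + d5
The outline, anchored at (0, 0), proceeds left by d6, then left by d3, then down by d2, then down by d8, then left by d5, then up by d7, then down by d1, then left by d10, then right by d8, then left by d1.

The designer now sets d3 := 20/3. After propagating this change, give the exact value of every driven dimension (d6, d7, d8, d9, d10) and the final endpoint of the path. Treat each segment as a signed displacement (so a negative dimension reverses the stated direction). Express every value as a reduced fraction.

Apply edit: d3 := 20/3
  d6 = d4*3 + d3 - d1/2 = 223/15
  d7 = d1 + d3/5 + d2*4 = 296/15
  d8 = d2/5 = 18/25
  d9 = d2/5 - d3 = -446/75
  d10 = 7 + d3 + d5 = 62/3
Walk from origin (0, 0):
  seg 1: left by d6 = 223/15 → (-223/15, 0)
  seg 2: left by d3 = 20/3 → (-323/15, 0)
  seg 3: down by d2 = 18/5 → (-323/15, -18/5)
  seg 4: down by d8 = 18/25 → (-323/15, -108/25)
  seg 5: left by d5 = 7 → (-428/15, -108/25)
  seg 6: up by d7 = 296/15 → (-428/15, 1156/75)
  seg 7: down by d1 = 4 → (-428/15, 856/75)
  seg 8: left by d10 = 62/3 → (-246/5, 856/75)
  seg 9: right by d8 = 18/25 → (-1212/25, 856/75)
  seg 10: left by d1 = 4 → (-1312/25, 856/75)

d6 = 223/15
d7 = 296/15
d8 = 18/25
d9 = -446/75
d10 = 62/3
endpoint = (-1312/25, 856/75)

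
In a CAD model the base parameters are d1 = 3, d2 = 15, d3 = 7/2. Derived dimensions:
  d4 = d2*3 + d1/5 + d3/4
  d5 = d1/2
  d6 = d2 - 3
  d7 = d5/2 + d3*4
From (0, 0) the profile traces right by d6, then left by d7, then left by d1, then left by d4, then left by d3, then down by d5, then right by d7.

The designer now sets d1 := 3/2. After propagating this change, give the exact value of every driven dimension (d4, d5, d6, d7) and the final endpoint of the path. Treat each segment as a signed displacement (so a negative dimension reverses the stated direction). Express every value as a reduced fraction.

Apply edit: d1 := 3/2
  d4 = d2*3 + d1/5 + d3/4 = 1847/40
  d5 = d1/2 = 3/4
  d6 = d2 - 3 = 12
  d7 = d5/2 + d3*4 = 115/8
Walk from origin (0, 0):
  seg 1: right by d6 = 12 → (12, 0)
  seg 2: left by d7 = 115/8 → (-19/8, 0)
  seg 3: left by d1 = 3/2 → (-31/8, 0)
  seg 4: left by d4 = 1847/40 → (-1001/20, 0)
  seg 5: left by d3 = 7/2 → (-1071/20, 0)
  seg 6: down by d5 = 3/4 → (-1071/20, -3/4)
  seg 7: right by d7 = 115/8 → (-1567/40, -3/4)

d4 = 1847/40
d5 = 3/4
d6 = 12
d7 = 115/8
endpoint = (-1567/40, -3/4)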